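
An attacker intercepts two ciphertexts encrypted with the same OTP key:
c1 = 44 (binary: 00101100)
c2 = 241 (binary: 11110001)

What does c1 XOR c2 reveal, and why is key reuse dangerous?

Step 1: c1 XOR c2 = (m1 XOR k) XOR (m2 XOR k).
Step 2: By XOR associativity/commutativity: = m1 XOR m2 XOR k XOR k = m1 XOR m2.
Step 3: 00101100 XOR 11110001 = 11011101 = 221.
Step 4: The key cancels out! An attacker learns m1 XOR m2 = 221, revealing the relationship between plaintexts.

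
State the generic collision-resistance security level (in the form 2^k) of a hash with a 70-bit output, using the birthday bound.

Step 1: The birthday paradox gives collision probability ~50% after sqrt(2^n) = 2^(n/2) hashes.
Step 2: For 70-bit output: 2^(70/2) = 2^35.
Step 3: Approximately 2^35 hash computations needed.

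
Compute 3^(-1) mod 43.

Step 1: We need x such that 3 * x = 1 (mod 43).
Step 2: Using the extended Euclidean algorithm or trial:
  3 * 29 = 87 = 2 * 43 + 1.
Step 3: Since 87 mod 43 = 1, the inverse is x = 29.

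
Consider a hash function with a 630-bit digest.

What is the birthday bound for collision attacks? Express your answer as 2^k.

Step 1: The birthday paradox gives collision probability ~50% after sqrt(2^n) = 2^(n/2) hashes.
Step 2: For 630-bit output: 2^(630/2) = 2^315.
Step 3: Approximately 2^315 hash computations needed.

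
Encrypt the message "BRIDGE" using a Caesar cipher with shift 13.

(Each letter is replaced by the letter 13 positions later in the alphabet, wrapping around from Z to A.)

Step 1: For each letter, shift forward by 13 positions (mod 26).
  B (position 1) -> position (1+13) mod 26 = 14 -> O
  R (position 17) -> position (17+13) mod 26 = 4 -> E
  I (position 8) -> position (8+13) mod 26 = 21 -> V
  D (position 3) -> position (3+13) mod 26 = 16 -> Q
  G (position 6) -> position (6+13) mod 26 = 19 -> T
  E (position 4) -> position (4+13) mod 26 = 17 -> R
Result: OEVQTR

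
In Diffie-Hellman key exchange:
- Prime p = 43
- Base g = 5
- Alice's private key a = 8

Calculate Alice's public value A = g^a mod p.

Step 1: A = g^a mod p = 5^8 mod 43.
  5^1 mod 43 = 5
  5^2 mod 43 = (5 * 5) mod 43 = 25
  5^3 mod 43 = (25 * 5) mod 43 = 39
  5^4 mod 43 = (39 * 5) mod 43 = 23
  5^5 mod 43 = (23 * 5) mod 43 = 29
  5^6 mod 43 = (29 * 5) mod 43 = 16
  5^7 mod 43 = (16 * 5) mod 43 = 37
  5^8 mod 43 = (37 * 5) mod 43 = 13
Result: A = 13.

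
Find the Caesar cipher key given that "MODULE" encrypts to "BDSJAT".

Step 1: Compare first letters: M (position 12) -> B (position 1).
Step 2: Shift = (1 - 12) mod 26 = 15.
The shift value is 15.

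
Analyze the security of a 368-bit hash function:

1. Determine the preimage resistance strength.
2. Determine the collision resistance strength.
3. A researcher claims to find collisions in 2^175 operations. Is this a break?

Step 1: Preimage resistance requires brute-force of 2^368 operations.
Step 2: Collision resistance (birthday bound) = 2^(368/2) = 2^184.
Step 3: The claimed attack costs 2^175 operations.
Step 4: Since 2^175 < 2^184, the claimed attack beats the generic birthday bound, so collision resistance is broken.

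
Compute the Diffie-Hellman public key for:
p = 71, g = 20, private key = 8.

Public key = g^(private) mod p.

Step 1: A = g^a mod p = 20^8 mod 71.
  20^1 mod 71 = 20
  20^2 mod 71 = (20 * 20) mod 71 = 45
  20^3 mod 71 = (45 * 20) mod 71 = 48
  20^4 mod 71 = (48 * 20) mod 71 = 37
  20^5 mod 71 = (37 * 20) mod 71 = 30
  20^6 mod 71 = (30 * 20) mod 71 = 32
  20^7 mod 71 = (32 * 20) mod 71 = 1
  20^8 mod 71 = (1 * 20) mod 71 = 20
Result: A = 20.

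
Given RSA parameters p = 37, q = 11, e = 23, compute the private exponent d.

Step 1: n = 37 * 11 = 407.
Step 2: phi(n) = 36 * 10 = 360.
Step 3: Find d such that 23 * d = 1 (mod 360).
Step 4: d = 23^(-1) mod 360 = 47.
Verification: 23 * 47 = 1081 = 3 * 360 + 1.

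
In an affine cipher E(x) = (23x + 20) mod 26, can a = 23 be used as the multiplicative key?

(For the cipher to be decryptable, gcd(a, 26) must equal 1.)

Step 1: Compute gcd(23, 26).
Step 2: gcd(23, 26) = 1.
Since gcd = 1, 23 is coprime with 26, so it is a valid key.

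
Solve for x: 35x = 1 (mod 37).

Step 1: We need x such that 35 * x = 1 (mod 37).
Step 2: Using the extended Euclidean algorithm or trial:
  35 * 18 = 630 = 17 * 37 + 1.
Step 3: Since 630 mod 37 = 1, the inverse is x = 18.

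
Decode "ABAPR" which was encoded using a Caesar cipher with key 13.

Step 1: Reverse the shift by subtracting 13 from each letter position.
  A (position 0) -> position (0-13) mod 26 = 13 -> N
  B (position 1) -> position (1-13) mod 26 = 14 -> O
  A (position 0) -> position (0-13) mod 26 = 13 -> N
  P (position 15) -> position (15-13) mod 26 = 2 -> C
  R (position 17) -> position (17-13) mod 26 = 4 -> E
Decrypted message: NONCE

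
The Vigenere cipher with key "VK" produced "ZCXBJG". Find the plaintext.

Step 1: Extend key: VKVKVK
Step 2: Decrypt each letter (c - k) mod 26:
  Z(25) - V(21) = (25-21) mod 26 = 4 = E
  C(2) - K(10) = (2-10) mod 26 = 18 = S
  X(23) - V(21) = (23-21) mod 26 = 2 = C
  B(1) - K(10) = (1-10) mod 26 = 17 = R
  J(9) - V(21) = (9-21) mod 26 = 14 = O
  G(6) - K(10) = (6-10) mod 26 = 22 = W
Plaintext: ESCROW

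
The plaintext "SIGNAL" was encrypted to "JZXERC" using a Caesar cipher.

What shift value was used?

Step 1: Compare first letters: S (position 18) -> J (position 9).
Step 2: Shift = (9 - 18) mod 26 = 17.
The shift value is 17.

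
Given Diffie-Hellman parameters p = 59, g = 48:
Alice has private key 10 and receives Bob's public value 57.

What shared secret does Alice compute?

Step 1: s = B^a mod p = 57^10 mod 59.
  57^1 mod 59 = 57
  57^2 mod 59 = (57 * 57) mod 59 = 4
  57^3 mod 59 = (4 * 57) mod 59 = 51
  57^4 mod 59 = (51 * 57) mod 59 = 16
  57^5 mod 59 = (16 * 57) mod 59 = 27
  57^6 mod 59 = (27 * 57) mod 59 = 5
  57^7 mod 59 = (5 * 57) mod 59 = 49
  57^8 mod 59 = (49 * 57) mod 59 = 20
  57^9 mod 59 = (20 * 57) mod 59 = 19
  57^10 mod 59 = (19 * 57) mod 59 = 21
Result: shared secret = 21.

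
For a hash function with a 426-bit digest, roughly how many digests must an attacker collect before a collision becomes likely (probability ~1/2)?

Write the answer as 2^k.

Step 1: The birthday paradox gives collision probability ~50% after sqrt(2^n) = 2^(n/2) hashes.
Step 2: For 426-bit output: 2^(426/2) = 2^213.
Step 3: Approximately 2^213 hash computations needed.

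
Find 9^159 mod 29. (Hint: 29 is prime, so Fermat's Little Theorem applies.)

Step 1: Since 29 is prime, by Fermat's Little Theorem: 9^28 = 1 (mod 29).
Step 2: Reduce exponent: 159 mod 28 = 19.
Step 3: So 9^159 = 9^19 (mod 29).
Step 4: 9^19 mod 29 = 5.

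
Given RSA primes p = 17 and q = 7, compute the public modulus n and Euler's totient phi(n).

Step 1: n = p * q = 17 * 7 = 119.
Step 2: phi(n) = (p-1)(q-1) = 16 * 6 = 96.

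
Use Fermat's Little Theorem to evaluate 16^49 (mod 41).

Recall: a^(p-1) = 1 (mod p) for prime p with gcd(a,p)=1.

Step 1: Since 41 is prime, by Fermat's Little Theorem: 16^40 = 1 (mod 41).
Step 2: Reduce exponent: 49 mod 40 = 9.
Step 3: So 16^49 = 16^9 (mod 41).
Step 4: 16^9 mod 41 = 18.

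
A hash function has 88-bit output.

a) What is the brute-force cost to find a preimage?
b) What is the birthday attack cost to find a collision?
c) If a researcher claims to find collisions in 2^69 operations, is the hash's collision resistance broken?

Step 1: Preimage resistance requires brute-force of 2^88 operations.
Step 2: Collision resistance (birthday bound) = 2^(88/2) = 2^44.
Step 3: The claimed attack costs 2^69 operations.
Step 4: Since 2^69 >= 2^44, the claimed attack is no faster than the generic birthday attack, so this does not break collision resistance.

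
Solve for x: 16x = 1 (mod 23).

Step 1: We need x such that 16 * x = 1 (mod 23).
Step 2: Using the extended Euclidean algorithm or trial:
  16 * 13 = 208 = 9 * 23 + 1.
Step 3: Since 208 mod 23 = 1, the inverse is x = 13.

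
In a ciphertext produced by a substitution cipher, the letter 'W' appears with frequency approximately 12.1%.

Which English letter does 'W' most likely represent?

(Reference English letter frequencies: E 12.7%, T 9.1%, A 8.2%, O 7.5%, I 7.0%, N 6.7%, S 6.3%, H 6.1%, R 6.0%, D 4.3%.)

Step 1: The observed frequency is 12.1%.
Step 2: Compare with English frequencies:
  E: 12.7% (difference: 0.6%) <-- closest
  T: 9.1% (difference: 3.0%)
  A: 8.2% (difference: 3.9%)
  O: 7.5% (difference: 4.6%)
  I: 7.0% (difference: 5.1%)
  N: 6.7% (difference: 5.4%)
  S: 6.3% (difference: 5.8%)
  H: 6.1% (difference: 6.0%)
  R: 6.0% (difference: 6.1%)
  D: 4.3% (difference: 7.8%)
Step 3: 'W' most likely represents 'E' (frequency 12.7%).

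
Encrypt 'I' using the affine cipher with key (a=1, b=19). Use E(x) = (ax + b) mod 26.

Step 1: Convert 'I' to number: x = 8.
Step 2: E(8) = (1 * 8 + 19) mod 26 = 27 mod 26 = 1.
Step 3: Convert 1 back to letter: B.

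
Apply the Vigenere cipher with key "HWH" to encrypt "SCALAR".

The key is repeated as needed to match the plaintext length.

Step 1: Repeat key to match plaintext length:
  Plaintext: SCALAR
  Key:       HWHHWH
Step 2: Encrypt each letter:
  S(18) + H(7) = (18+7) mod 26 = 25 = Z
  C(2) + W(22) = (2+22) mod 26 = 24 = Y
  A(0) + H(7) = (0+7) mod 26 = 7 = H
  L(11) + H(7) = (11+7) mod 26 = 18 = S
  A(0) + W(22) = (0+22) mod 26 = 22 = W
  R(17) + H(7) = (17+7) mod 26 = 24 = Y
Ciphertext: ZYHSWY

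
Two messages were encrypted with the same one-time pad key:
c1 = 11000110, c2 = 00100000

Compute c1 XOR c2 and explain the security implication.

Step 1: c1 XOR c2 = (m1 XOR k) XOR (m2 XOR k).
Step 2: By XOR associativity/commutativity: = m1 XOR m2 XOR k XOR k = m1 XOR m2.
Step 3: 11000110 XOR 00100000 = 11100110 = 230.
Step 4: The key cancels out! An attacker learns m1 XOR m2 = 230, revealing the relationship between plaintexts.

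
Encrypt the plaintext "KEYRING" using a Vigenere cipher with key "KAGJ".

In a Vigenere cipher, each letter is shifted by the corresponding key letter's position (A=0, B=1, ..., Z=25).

Step 1: Repeat key to match plaintext length:
  Plaintext: KEYRING
  Key:       KAGJKAG
Step 2: Encrypt each letter:
  K(10) + K(10) = (10+10) mod 26 = 20 = U
  E(4) + A(0) = (4+0) mod 26 = 4 = E
  Y(24) + G(6) = (24+6) mod 26 = 4 = E
  R(17) + J(9) = (17+9) mod 26 = 0 = A
  I(8) + K(10) = (8+10) mod 26 = 18 = S
  N(13) + A(0) = (13+0) mod 26 = 13 = N
  G(6) + G(6) = (6+6) mod 26 = 12 = M
Ciphertext: UEEASNM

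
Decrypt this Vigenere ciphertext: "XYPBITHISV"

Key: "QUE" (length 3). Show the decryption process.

Step 1: Key 'QUE' has length 3. Extended key: QUEQUEQUEQ
Step 2: Decrypt each position:
  X(23) - Q(16) = 7 = H
  Y(24) - U(20) = 4 = E
  P(15) - E(4) = 11 = L
  B(1) - Q(16) = 11 = L
  I(8) - U(20) = 14 = O
  T(19) - E(4) = 15 = P
  H(7) - Q(16) = 17 = R
  I(8) - U(20) = 14 = O
  S(18) - E(4) = 14 = O
  V(21) - Q(16) = 5 = F
Plaintext: HELLOPROOF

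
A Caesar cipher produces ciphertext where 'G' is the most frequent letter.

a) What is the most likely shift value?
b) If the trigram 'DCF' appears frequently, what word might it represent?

Step 1: In English, 'E' is the most frequent letter (12.7%).
Step 2: The most frequent ciphertext letter is 'G' (position 6).
Step 3: Shift = (6 - 4) mod 26 = 2.
Step 4: Decrypt 'DCF' by shifting back 2:
  D -> B
  C -> A
  F -> D
Step 5: 'DCF' decrypts to 'BAD'.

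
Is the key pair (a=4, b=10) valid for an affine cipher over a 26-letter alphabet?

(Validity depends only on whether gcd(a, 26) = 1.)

Step 1: Compute gcd(4, 26).
Step 2: gcd(4, 26) = 2.
Since gcd = 2 != 1, 4 shares a common factor with 26, so it cannot be used.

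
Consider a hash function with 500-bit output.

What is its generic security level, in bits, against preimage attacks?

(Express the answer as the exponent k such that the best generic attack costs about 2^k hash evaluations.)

Step 1: The hash has a 500-bit output.
Step 2: Preimage resistance means: given a digest h(x), it should be infeasible to find any input that hashes to it.
With a 500-bit output there are 2^500 possible digests, so a generic brute-force preimage search costs about 2^500 evaluations.
Step 3: Security level = 500 bits.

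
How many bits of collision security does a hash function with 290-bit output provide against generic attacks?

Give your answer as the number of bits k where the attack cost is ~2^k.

Step 1: The hash has a 290-bit output.
Step 2: Collision resistance means it should be infeasible to find any x != y with h(x) = h(y).
By the birthday bound, a generic collision search succeeds after about sqrt(2^290) = 2^(290/2) = 2^145 evaluations.
Step 3: Security level = 145 bits.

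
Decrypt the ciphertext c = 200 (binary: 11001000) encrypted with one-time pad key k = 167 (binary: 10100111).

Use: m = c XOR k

Step 1: XOR ciphertext with key:
  Ciphertext: 11001000
  Key:        10100111
  XOR:        01101111
Step 2: Plaintext = 01101111 = 111 in decimal.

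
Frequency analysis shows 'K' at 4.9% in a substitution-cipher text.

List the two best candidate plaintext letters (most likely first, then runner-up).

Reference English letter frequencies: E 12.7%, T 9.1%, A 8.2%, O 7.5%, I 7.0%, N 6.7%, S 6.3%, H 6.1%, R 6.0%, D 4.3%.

Step 1: Observed frequency of 'K' is 4.9%.
Step 2: Compute distances to each reference frequency and sort:
  D (4.3%): difference = 0.6% <-- BEST
  R (6.0%): difference = 1.1% <-- RUNNER-UP
  H (6.1%): difference = 1.2%
  S (6.3%): difference = 1.4%
  N (6.7%): difference = 1.8%
Step 3: Most likely is 'D' (4.3%, diff 0.6%); second most likely is 'R' (6.0%, diff 1.1%).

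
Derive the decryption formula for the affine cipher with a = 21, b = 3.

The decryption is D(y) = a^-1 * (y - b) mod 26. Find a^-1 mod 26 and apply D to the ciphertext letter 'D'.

Step 1: Find a^-1, the modular inverse of 21 mod 26.
Step 2: We need 21 * a^-1 = 1 (mod 26).
Step 3: 21 * 5 = 105 = 4 * 26 + 1, so a^-1 = 5.
Step 4: D(y) = 5(y - 3) mod 26.
Step 5: Apply to 'D' (y = 3): D(3) = 5 * (3 - 3) mod 26 = 5 * 0 mod 26 = 0 -> 'A'.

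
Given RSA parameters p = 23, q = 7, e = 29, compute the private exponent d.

Step 1: n = 23 * 7 = 161.
Step 2: phi(n) = 22 * 6 = 132.
Step 3: Find d such that 29 * d = 1 (mod 132).
Step 4: d = 29^(-1) mod 132 = 41.
Verification: 29 * 41 = 1189 = 9 * 132 + 1.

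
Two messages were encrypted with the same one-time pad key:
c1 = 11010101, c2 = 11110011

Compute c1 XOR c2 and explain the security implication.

Step 1: c1 XOR c2 = (m1 XOR k) XOR (m2 XOR k).
Step 2: By XOR associativity/commutativity: = m1 XOR m2 XOR k XOR k = m1 XOR m2.
Step 3: 11010101 XOR 11110011 = 00100110 = 38.
Step 4: The key cancels out! An attacker learns m1 XOR m2 = 38, revealing the relationship between plaintexts.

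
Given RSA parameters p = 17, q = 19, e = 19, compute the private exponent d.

Step 1: n = 17 * 19 = 323.
Step 2: phi(n) = 16 * 18 = 288.
Step 3: Find d such that 19 * d = 1 (mod 288).
Step 4: d = 19^(-1) mod 288 = 91.
Verification: 19 * 91 = 1729 = 6 * 288 + 1.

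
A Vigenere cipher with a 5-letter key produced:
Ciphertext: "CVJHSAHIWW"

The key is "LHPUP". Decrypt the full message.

Step 1: Key 'LHPUP' has length 5. Extended key: LHPUPLHPUP
Step 2: Decrypt each position:
  C(2) - L(11) = 17 = R
  V(21) - H(7) = 14 = O
  J(9) - P(15) = 20 = U
  H(7) - U(20) = 13 = N
  S(18) - P(15) = 3 = D
  A(0) - L(11) = 15 = P
  H(7) - H(7) = 0 = A
  I(8) - P(15) = 19 = T
  W(22) - U(20) = 2 = C
  W(22) - P(15) = 7 = H
Plaintext: ROUNDPATCH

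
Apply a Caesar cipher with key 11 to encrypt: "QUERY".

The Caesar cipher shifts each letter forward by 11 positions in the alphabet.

Step 1: For each letter, shift forward by 11 positions (mod 26).
  Q (position 16) -> position (16+11) mod 26 = 1 -> B
  U (position 20) -> position (20+11) mod 26 = 5 -> F
  E (position 4) -> position (4+11) mod 26 = 15 -> P
  R (position 17) -> position (17+11) mod 26 = 2 -> C
  Y (position 24) -> position (24+11) mod 26 = 9 -> J
Result: BFPCJ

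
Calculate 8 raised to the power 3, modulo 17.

Step 1: Compute 8^3 mod 17 step by step, reducing modulo 17 at each step.
  8^1 mod 17 = 8
  8^2 mod 17 = (8 * 8) mod 17 = 13
  8^3 mod 17 = (13 * 8) mod 17 = 2
Step 2: Result = 2.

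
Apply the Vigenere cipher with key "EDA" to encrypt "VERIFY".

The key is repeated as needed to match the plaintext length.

Step 1: Repeat key to match plaintext length:
  Plaintext: VERIFY
  Key:       EDAEDA
Step 2: Encrypt each letter:
  V(21) + E(4) = (21+4) mod 26 = 25 = Z
  E(4) + D(3) = (4+3) mod 26 = 7 = H
  R(17) + A(0) = (17+0) mod 26 = 17 = R
  I(8) + E(4) = (8+4) mod 26 = 12 = M
  F(5) + D(3) = (5+3) mod 26 = 8 = I
  Y(24) + A(0) = (24+0) mod 26 = 24 = Y
Ciphertext: ZHRMIY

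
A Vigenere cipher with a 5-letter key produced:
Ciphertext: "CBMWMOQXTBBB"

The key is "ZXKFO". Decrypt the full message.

Step 1: Key 'ZXKFO' has length 5. Extended key: ZXKFOZXKFOZX
Step 2: Decrypt each position:
  C(2) - Z(25) = 3 = D
  B(1) - X(23) = 4 = E
  M(12) - K(10) = 2 = C
  W(22) - F(5) = 17 = R
  M(12) - O(14) = 24 = Y
  O(14) - Z(25) = 15 = P
  Q(16) - X(23) = 19 = T
  X(23) - K(10) = 13 = N
  T(19) - F(5) = 14 = O
  B(1) - O(14) = 13 = N
  B(1) - Z(25) = 2 = C
  B(1) - X(23) = 4 = E
Plaintext: DECRYPTNONCE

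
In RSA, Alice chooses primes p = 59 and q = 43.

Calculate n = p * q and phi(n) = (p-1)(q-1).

Step 1: n = p * q = 59 * 43 = 2537.
Step 2: phi(n) = (p-1)(q-1) = 58 * 42 = 2436.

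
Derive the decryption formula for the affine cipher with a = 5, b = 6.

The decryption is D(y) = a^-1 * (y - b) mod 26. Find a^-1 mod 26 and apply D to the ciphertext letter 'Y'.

Step 1: Find a^-1, the modular inverse of 5 mod 26.
Step 2: We need 5 * a^-1 = 1 (mod 26).
Step 3: 5 * 21 = 105 = 4 * 26 + 1, so a^-1 = 21.
Step 4: D(y) = 21(y - 6) mod 26.
Step 5: Apply to 'Y' (y = 24): D(24) = 21 * (24 - 6) mod 26 = 21 * 18 mod 26 = 14 -> 'O'.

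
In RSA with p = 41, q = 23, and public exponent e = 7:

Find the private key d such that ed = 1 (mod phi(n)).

Step 1: n = 41 * 23 = 943.
Step 2: phi(n) = 40 * 22 = 880.
Step 3: Find d such that 7 * d = 1 (mod 880).
Step 4: d = 7^(-1) mod 880 = 503.
Verification: 7 * 503 = 3521 = 4 * 880 + 1.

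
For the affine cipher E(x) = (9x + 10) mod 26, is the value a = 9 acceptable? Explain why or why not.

Step 1: Compute gcd(9, 26).
Step 2: gcd(9, 26) = 1.
Since gcd = 1, 9 is coprime with 26, so it is a valid key.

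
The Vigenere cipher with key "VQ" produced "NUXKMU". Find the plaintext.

Step 1: Extend key: VQVQVQ
Step 2: Decrypt each letter (c - k) mod 26:
  N(13) - V(21) = (13-21) mod 26 = 18 = S
  U(20) - Q(16) = (20-16) mod 26 = 4 = E
  X(23) - V(21) = (23-21) mod 26 = 2 = C
  K(10) - Q(16) = (10-16) mod 26 = 20 = U
  M(12) - V(21) = (12-21) mod 26 = 17 = R
  U(20) - Q(16) = (20-16) mod 26 = 4 = E
Plaintext: SECURE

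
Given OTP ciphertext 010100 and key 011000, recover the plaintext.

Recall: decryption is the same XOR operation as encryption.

Step 1: XOR ciphertext with key:
  Ciphertext: 010100
  Key:        011000
  XOR:        001100
Step 2: Plaintext = 001100 = 12 in decimal.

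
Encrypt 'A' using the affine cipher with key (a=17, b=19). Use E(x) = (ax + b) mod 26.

Step 1: Convert 'A' to number: x = 0.
Step 2: E(0) = (17 * 0 + 19) mod 26 = 19 mod 26 = 19.
Step 3: Convert 19 back to letter: T.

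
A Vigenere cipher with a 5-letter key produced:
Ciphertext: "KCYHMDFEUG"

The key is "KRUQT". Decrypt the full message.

Step 1: Key 'KRUQT' has length 5. Extended key: KRUQTKRUQT
Step 2: Decrypt each position:
  K(10) - K(10) = 0 = A
  C(2) - R(17) = 11 = L
  Y(24) - U(20) = 4 = E
  H(7) - Q(16) = 17 = R
  M(12) - T(19) = 19 = T
  D(3) - K(10) = 19 = T
  F(5) - R(17) = 14 = O
  E(4) - U(20) = 10 = K
  U(20) - Q(16) = 4 = E
  G(6) - T(19) = 13 = N
Plaintext: ALERTTOKEN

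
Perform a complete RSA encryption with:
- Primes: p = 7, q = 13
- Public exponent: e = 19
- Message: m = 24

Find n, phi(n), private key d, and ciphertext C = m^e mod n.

Step 1: n = 7 * 13 = 91.
Step 2: phi(n) = (7-1)(13-1) = 6 * 12 = 72.
Step 3: Find d = 19^(-1) mod 72 = 19.
  Verify: 19 * 19 = 361 = 1 (mod 72).
Step 4: C = 24^19 mod 91 = 80.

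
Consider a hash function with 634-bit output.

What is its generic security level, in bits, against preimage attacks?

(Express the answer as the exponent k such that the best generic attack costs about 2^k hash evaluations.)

Step 1: The hash has a 634-bit output.
Step 2: Preimage resistance means: given a digest h(x), it should be infeasible to find any input that hashes to it.
With a 634-bit output there are 2^634 possible digests, so a generic brute-force preimage search costs about 2^634 evaluations.
Step 3: Security level = 634 bits.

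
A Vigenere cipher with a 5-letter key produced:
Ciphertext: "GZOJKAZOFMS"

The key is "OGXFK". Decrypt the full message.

Step 1: Key 'OGXFK' has length 5. Extended key: OGXFKOGXFKO
Step 2: Decrypt each position:
  G(6) - O(14) = 18 = S
  Z(25) - G(6) = 19 = T
  O(14) - X(23) = 17 = R
  J(9) - F(5) = 4 = E
  K(10) - K(10) = 0 = A
  A(0) - O(14) = 12 = M
  Z(25) - G(6) = 19 = T
  O(14) - X(23) = 17 = R
  F(5) - F(5) = 0 = A
  M(12) - K(10) = 2 = C
  S(18) - O(14) = 4 = E
Plaintext: STREAMTRACE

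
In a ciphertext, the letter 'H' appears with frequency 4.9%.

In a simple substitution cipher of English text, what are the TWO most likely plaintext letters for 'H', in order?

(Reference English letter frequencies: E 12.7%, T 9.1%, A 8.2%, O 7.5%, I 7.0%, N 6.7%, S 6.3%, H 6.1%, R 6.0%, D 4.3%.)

Step 1: Observed frequency of 'H' is 4.9%.
Step 2: Compute distances to each reference frequency and sort:
  D (4.3%): difference = 0.6% <-- BEST
  R (6.0%): difference = 1.1% <-- RUNNER-UP
  H (6.1%): difference = 1.2%
  S (6.3%): difference = 1.4%
  N (6.7%): difference = 1.8%
Step 3: Most likely is 'D' (4.3%, diff 0.6%); second most likely is 'R' (6.0%, diff 1.1%).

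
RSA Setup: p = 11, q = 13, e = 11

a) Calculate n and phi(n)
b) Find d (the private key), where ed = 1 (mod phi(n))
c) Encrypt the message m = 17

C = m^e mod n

Step 1: n = 11 * 13 = 143.
Step 2: phi(n) = (11-1)(13-1) = 10 * 12 = 120.
Step 3: Find d = 11^(-1) mod 120 = 11.
  Verify: 11 * 11 = 121 = 1 (mod 120).
Step 4: C = 17^11 mod 143 = 127.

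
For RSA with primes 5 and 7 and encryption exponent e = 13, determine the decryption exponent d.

Step 1: n = 5 * 7 = 35.
Step 2: phi(n) = 4 * 6 = 24.
Step 3: Find d such that 13 * d = 1 (mod 24).
Step 4: d = 13^(-1) mod 24 = 13.
Verification: 13 * 13 = 169 = 7 * 24 + 1.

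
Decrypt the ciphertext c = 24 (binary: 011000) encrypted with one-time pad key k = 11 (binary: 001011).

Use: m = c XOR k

Step 1: XOR ciphertext with key:
  Ciphertext: 011000
  Key:        001011
  XOR:        010011
Step 2: Plaintext = 010011 = 19 in decimal.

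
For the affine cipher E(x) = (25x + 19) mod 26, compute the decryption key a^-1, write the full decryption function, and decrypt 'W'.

Step 1: Find a^-1, the modular inverse of 25 mod 26.
Step 2: We need 25 * a^-1 = 1 (mod 26).
Step 3: 25 * 25 = 625 = 24 * 26 + 1, so a^-1 = 25.
Step 4: D(y) = 25(y - 19) mod 26.
Step 5: Apply to 'W' (y = 22): D(22) = 25 * (22 - 19) mod 26 = 25 * 3 mod 26 = 23 -> 'X'.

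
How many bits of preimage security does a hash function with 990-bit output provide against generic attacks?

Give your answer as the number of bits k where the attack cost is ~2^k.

Step 1: The hash has a 990-bit output.
Step 2: Preimage resistance means: given a digest h(x), it should be infeasible to find any input that hashes to it.
With a 990-bit output there are 2^990 possible digests, so a generic brute-force preimage search costs about 2^990 evaluations.
Step 3: Security level = 990 bits.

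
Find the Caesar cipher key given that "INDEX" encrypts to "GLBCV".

Step 1: Compare first letters: I (position 8) -> G (position 6).
Step 2: Shift = (6 - 8) mod 26 = 24.
The shift value is 24.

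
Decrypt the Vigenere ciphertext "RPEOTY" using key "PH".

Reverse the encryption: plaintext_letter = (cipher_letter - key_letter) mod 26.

Step 1: Extend key: PHPHPH
Step 2: Decrypt each letter (c - k) mod 26:
  R(17) - P(15) = (17-15) mod 26 = 2 = C
  P(15) - H(7) = (15-7) mod 26 = 8 = I
  E(4) - P(15) = (4-15) mod 26 = 15 = P
  O(14) - H(7) = (14-7) mod 26 = 7 = H
  T(19) - P(15) = (19-15) mod 26 = 4 = E
  Y(24) - H(7) = (24-7) mod 26 = 17 = R
Plaintext: CIPHER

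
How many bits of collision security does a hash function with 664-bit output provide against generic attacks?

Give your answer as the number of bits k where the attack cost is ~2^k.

Step 1: The hash has a 664-bit output.
Step 2: Collision resistance means it should be infeasible to find any x != y with h(x) = h(y).
By the birthday bound, a generic collision search succeeds after about sqrt(2^664) = 2^(664/2) = 2^332 evaluations.
Step 3: Security level = 332 bits.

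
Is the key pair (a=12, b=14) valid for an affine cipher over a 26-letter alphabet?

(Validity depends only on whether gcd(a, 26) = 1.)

Step 1: Compute gcd(12, 26).
Step 2: gcd(12, 26) = 2.
Since gcd = 2 != 1, 12 shares a common factor with 26, so it cannot be used.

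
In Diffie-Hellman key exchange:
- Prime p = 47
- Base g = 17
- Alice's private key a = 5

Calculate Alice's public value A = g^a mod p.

Step 1: A = g^a mod p = 17^5 mod 47.
  17^1 mod 47 = 17
  17^2 mod 47 = (17 * 17) mod 47 = 7
  17^3 mod 47 = (7 * 17) mod 47 = 25
  17^4 mod 47 = (25 * 17) mod 47 = 2
  17^5 mod 47 = (2 * 17) mod 47 = 34
Result: A = 34.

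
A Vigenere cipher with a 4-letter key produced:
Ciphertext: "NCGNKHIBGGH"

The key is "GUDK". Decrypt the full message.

Step 1: Key 'GUDK' has length 4. Extended key: GUDKGUDKGUD
Step 2: Decrypt each position:
  N(13) - G(6) = 7 = H
  C(2) - U(20) = 8 = I
  G(6) - D(3) = 3 = D
  N(13) - K(10) = 3 = D
  K(10) - G(6) = 4 = E
  H(7) - U(20) = 13 = N
  I(8) - D(3) = 5 = F
  B(1) - K(10) = 17 = R
  G(6) - G(6) = 0 = A
  G(6) - U(20) = 12 = M
  H(7) - D(3) = 4 = E
Plaintext: HIDDENFRAME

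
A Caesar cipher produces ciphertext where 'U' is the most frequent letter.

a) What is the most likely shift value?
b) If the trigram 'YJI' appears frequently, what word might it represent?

Step 1: In English, 'E' is the most frequent letter (12.7%).
Step 2: The most frequent ciphertext letter is 'U' (position 20).
Step 3: Shift = (20 - 4) mod 26 = 16.
Step 4: Decrypt 'YJI' by shifting back 16:
  Y -> I
  J -> T
  I -> S
Step 5: 'YJI' decrypts to 'ITS'.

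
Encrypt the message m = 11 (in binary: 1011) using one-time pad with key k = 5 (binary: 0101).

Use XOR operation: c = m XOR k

Step 1: Write out the XOR operation bit by bit:
  Message: 1011
  Key:     0101
  XOR:     1110
Step 2: Convert to decimal: 1110 = 14.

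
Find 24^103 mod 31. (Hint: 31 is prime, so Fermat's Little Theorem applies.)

Step 1: Since 31 is prime, by Fermat's Little Theorem: 24^30 = 1 (mod 31).
Step 2: Reduce exponent: 103 mod 30 = 13.
Step 3: So 24^103 = 24^13 (mod 31).
Step 4: 24^13 mod 31 = 12.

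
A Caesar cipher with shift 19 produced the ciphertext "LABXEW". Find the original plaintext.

Step 1: Reverse the shift by subtracting 19 from each letter position.
  L (position 11) -> position (11-19) mod 26 = 18 -> S
  A (position 0) -> position (0-19) mod 26 = 7 -> H
  B (position 1) -> position (1-19) mod 26 = 8 -> I
  X (position 23) -> position (23-19) mod 26 = 4 -> E
  E (position 4) -> position (4-19) mod 26 = 11 -> L
  W (position 22) -> position (22-19) mod 26 = 3 -> D
Decrypted message: SHIELD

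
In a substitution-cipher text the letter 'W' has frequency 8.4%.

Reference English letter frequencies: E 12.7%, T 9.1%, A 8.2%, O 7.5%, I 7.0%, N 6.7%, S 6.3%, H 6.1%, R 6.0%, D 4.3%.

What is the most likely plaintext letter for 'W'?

Step 1: The observed frequency is 8.4%.
Step 2: Compare with English frequencies:
  E: 12.7% (difference: 4.3%)
  T: 9.1% (difference: 0.7%)
  A: 8.2% (difference: 0.2%) <-- closest
  O: 7.5% (difference: 0.9%)
  I: 7.0% (difference: 1.4%)
  N: 6.7% (difference: 1.7%)
  S: 6.3% (difference: 2.1%)
  H: 6.1% (difference: 2.3%)
  R: 6.0% (difference: 2.4%)
  D: 4.3% (difference: 4.1%)
Step 3: 'W' most likely represents 'A' (frequency 8.2%).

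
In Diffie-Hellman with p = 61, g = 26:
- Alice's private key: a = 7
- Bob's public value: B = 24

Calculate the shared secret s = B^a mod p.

Step 1: s = B^a mod p = 24^7 mod 61.
  24^1 mod 61 = 24
  24^2 mod 61 = (24 * 24) mod 61 = 27
  24^3 mod 61 = (27 * 24) mod 61 = 38
  24^4 mod 61 = (38 * 24) mod 61 = 58
  24^5 mod 61 = (58 * 24) mod 61 = 50
  24^6 mod 61 = (50 * 24) mod 61 = 41
  24^7 mod 61 = (41 * 24) mod 61 = 8
Result: shared secret = 8.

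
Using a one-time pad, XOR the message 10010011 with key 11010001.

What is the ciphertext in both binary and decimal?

Step 1: Write out the XOR operation bit by bit:
  Message: 10010011
  Key:     11010001
  XOR:     01000010
Step 2: Convert to decimal: 01000010 = 66.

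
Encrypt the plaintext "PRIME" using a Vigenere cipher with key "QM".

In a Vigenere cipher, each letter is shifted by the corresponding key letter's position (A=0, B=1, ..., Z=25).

Step 1: Repeat key to match plaintext length:
  Plaintext: PRIME
  Key:       QMQMQ
Step 2: Encrypt each letter:
  P(15) + Q(16) = (15+16) mod 26 = 5 = F
  R(17) + M(12) = (17+12) mod 26 = 3 = D
  I(8) + Q(16) = (8+16) mod 26 = 24 = Y
  M(12) + M(12) = (12+12) mod 26 = 24 = Y
  E(4) + Q(16) = (4+16) mod 26 = 20 = U
Ciphertext: FDYYU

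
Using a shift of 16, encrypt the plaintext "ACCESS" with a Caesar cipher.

Step 1: For each letter, shift forward by 16 positions (mod 26).
  A (position 0) -> position (0+16) mod 26 = 16 -> Q
  C (position 2) -> position (2+16) mod 26 = 18 -> S
  C (position 2) -> position (2+16) mod 26 = 18 -> S
  E (position 4) -> position (4+16) mod 26 = 20 -> U
  S (position 18) -> position (18+16) mod 26 = 8 -> I
  S (position 18) -> position (18+16) mod 26 = 8 -> I
Result: QSSUII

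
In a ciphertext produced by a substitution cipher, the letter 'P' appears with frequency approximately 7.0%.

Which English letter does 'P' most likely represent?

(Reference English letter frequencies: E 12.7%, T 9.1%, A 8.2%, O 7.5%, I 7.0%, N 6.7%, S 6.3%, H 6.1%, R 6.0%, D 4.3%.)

Step 1: The observed frequency is 7.0%.
Step 2: Compare with English frequencies:
  E: 12.7% (difference: 5.7%)
  T: 9.1% (difference: 2.1%)
  A: 8.2% (difference: 1.2%)
  O: 7.5% (difference: 0.5%)
  I: 7.0% (difference: 0.0%) <-- closest
  N: 6.7% (difference: 0.3%)
  S: 6.3% (difference: 0.7%)
  H: 6.1% (difference: 0.9%)
  R: 6.0% (difference: 1.0%)
  D: 4.3% (difference: 2.7%)
Step 3: 'P' most likely represents 'I' (frequency 7.0%).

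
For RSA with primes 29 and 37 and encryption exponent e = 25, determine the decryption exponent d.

Step 1: n = 29 * 37 = 1073.
Step 2: phi(n) = 28 * 36 = 1008.
Step 3: Find d such that 25 * d = 1 (mod 1008).
Step 4: d = 25^(-1) mod 1008 = 121.
Verification: 25 * 121 = 3025 = 3 * 1008 + 1.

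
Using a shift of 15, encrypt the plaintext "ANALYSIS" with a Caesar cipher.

Step 1: For each letter, shift forward by 15 positions (mod 26).
  A (position 0) -> position (0+15) mod 26 = 15 -> P
  N (position 13) -> position (13+15) mod 26 = 2 -> C
  A (position 0) -> position (0+15) mod 26 = 15 -> P
  L (position 11) -> position (11+15) mod 26 = 0 -> A
  Y (position 24) -> position (24+15) mod 26 = 13 -> N
  S (position 18) -> position (18+15) mod 26 = 7 -> H
  I (position 8) -> position (8+15) mod 26 = 23 -> X
  S (position 18) -> position (18+15) mod 26 = 7 -> H
Result: PCPANHXH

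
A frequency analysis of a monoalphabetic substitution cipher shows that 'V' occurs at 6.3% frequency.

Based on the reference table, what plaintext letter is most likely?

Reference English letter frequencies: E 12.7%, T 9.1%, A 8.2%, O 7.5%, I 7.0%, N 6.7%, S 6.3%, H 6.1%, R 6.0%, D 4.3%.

Step 1: The observed frequency is 6.3%.
Step 2: Compare with English frequencies:
  E: 12.7% (difference: 6.4%)
  T: 9.1% (difference: 2.8%)
  A: 8.2% (difference: 1.9%)
  O: 7.5% (difference: 1.2%)
  I: 7.0% (difference: 0.7%)
  N: 6.7% (difference: 0.4%)
  S: 6.3% (difference: 0.0%) <-- closest
  H: 6.1% (difference: 0.2%)
  R: 6.0% (difference: 0.3%)
  D: 4.3% (difference: 2.0%)
Step 3: 'V' most likely represents 'S' (frequency 6.3%).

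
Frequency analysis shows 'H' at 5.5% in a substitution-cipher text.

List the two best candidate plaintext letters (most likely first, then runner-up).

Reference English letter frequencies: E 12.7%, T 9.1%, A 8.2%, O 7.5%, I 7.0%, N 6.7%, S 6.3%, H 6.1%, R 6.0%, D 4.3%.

Step 1: Observed frequency of 'H' is 5.5%.
Step 2: Compute distances to each reference frequency and sort:
  R (6.0%): difference = 0.5% <-- BEST
  H (6.1%): difference = 0.6% <-- RUNNER-UP
  S (6.3%): difference = 0.8%
  N (6.7%): difference = 1.2%
  D (4.3%): difference = 1.2%
Step 3: Most likely is 'R' (6.0%, diff 0.5%); second most likely is 'H' (6.1%, diff 0.6%).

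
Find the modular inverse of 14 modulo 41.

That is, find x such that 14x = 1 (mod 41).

Step 1: We need x such that 14 * x = 1 (mod 41).
Step 2: Using the extended Euclidean algorithm or trial:
  14 * 3 = 42 = 1 * 41 + 1.
Step 3: Since 42 mod 41 = 1, the inverse is x = 3.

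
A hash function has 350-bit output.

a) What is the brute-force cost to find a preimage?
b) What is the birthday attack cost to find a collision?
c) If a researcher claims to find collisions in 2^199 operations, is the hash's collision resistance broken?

Step 1: Preimage resistance requires brute-force of 2^350 operations.
Step 2: Collision resistance (birthday bound) = 2^(350/2) = 2^175.
Step 3: The claimed attack costs 2^199 operations.
Step 4: Since 2^199 >= 2^175, the claimed attack is no faster than the generic birthday attack, so this does not break collision resistance.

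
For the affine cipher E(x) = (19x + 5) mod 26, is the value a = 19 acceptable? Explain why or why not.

Step 1: Compute gcd(19, 26).
Step 2: gcd(19, 26) = 1.
Since gcd = 1, 19 is coprime with 26, so it is a valid key.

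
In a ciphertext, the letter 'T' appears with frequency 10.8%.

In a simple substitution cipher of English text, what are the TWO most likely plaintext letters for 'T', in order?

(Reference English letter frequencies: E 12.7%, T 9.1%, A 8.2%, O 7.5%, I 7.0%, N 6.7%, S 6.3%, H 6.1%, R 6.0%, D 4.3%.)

Step 1: Observed frequency of 'T' is 10.8%.
Step 2: Compute distances to each reference frequency and sort:
  T (9.1%): difference = 1.7% <-- BEST
  E (12.7%): difference = 1.9% <-- RUNNER-UP
  A (8.2%): difference = 2.6%
  O (7.5%): difference = 3.3%
  I (7.0%): difference = 3.8%
Step 3: Most likely is 'T' (9.1%, diff 1.7%); second most likely is 'E' (12.7%, diff 1.9%).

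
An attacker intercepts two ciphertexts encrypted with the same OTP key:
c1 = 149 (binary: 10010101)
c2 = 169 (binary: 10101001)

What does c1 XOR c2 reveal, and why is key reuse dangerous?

Step 1: c1 XOR c2 = (m1 XOR k) XOR (m2 XOR k).
Step 2: By XOR associativity/commutativity: = m1 XOR m2 XOR k XOR k = m1 XOR m2.
Step 3: 10010101 XOR 10101001 = 00111100 = 60.
Step 4: The key cancels out! An attacker learns m1 XOR m2 = 60, revealing the relationship between plaintexts.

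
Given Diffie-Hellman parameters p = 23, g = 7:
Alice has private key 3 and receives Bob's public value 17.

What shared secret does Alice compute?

Step 1: s = B^a mod p = 17^3 mod 23.
  17^1 mod 23 = 17
  17^2 mod 23 = (17 * 17) mod 23 = 13
  17^3 mod 23 = (13 * 17) mod 23 = 14
Result: shared secret = 14.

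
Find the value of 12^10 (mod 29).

Step 1: Compute 12^10 mod 29 step by step, reducing modulo 29 at each step.
  12^1 mod 29 = 12
  12^2 mod 29 = (12 * 12) mod 29 = 28
  12^3 mod 29 = (28 * 12) mod 29 = 17
  12^4 mod 29 = (17 * 12) mod 29 = 1
  12^5 mod 29 = (1 * 12) mod 29 = 12
  12^6 mod 29 = (12 * 12) mod 29 = 28
  12^7 mod 29 = (28 * 12) mod 29 = 17
  12^8 mod 29 = (17 * 12) mod 29 = 1
  12^9 mod 29 = (1 * 12) mod 29 = 12
  12^10 mod 29 = (12 * 12) mod 29 = 28
Step 2: Result = 28.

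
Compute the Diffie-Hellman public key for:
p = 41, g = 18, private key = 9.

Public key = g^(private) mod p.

Step 1: A = g^a mod p = 18^9 mod 41.
  18^1 mod 41 = 18
  18^2 mod 41 = (18 * 18) mod 41 = 37
  18^3 mod 41 = (37 * 18) mod 41 = 10
  18^4 mod 41 = (10 * 18) mod 41 = 16
  18^5 mod 41 = (16 * 18) mod 41 = 1
  18^6 mod 41 = (1 * 18) mod 41 = 18
  18^7 mod 41 = (18 * 18) mod 41 = 37
  18^8 mod 41 = (37 * 18) mod 41 = 10
  18^9 mod 41 = (10 * 18) mod 41 = 16
Result: A = 16.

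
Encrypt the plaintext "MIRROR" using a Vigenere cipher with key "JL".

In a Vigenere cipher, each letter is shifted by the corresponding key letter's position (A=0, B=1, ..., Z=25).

Step 1: Repeat key to match plaintext length:
  Plaintext: MIRROR
  Key:       JLJLJL
Step 2: Encrypt each letter:
  M(12) + J(9) = (12+9) mod 26 = 21 = V
  I(8) + L(11) = (8+11) mod 26 = 19 = T
  R(17) + J(9) = (17+9) mod 26 = 0 = A
  R(17) + L(11) = (17+11) mod 26 = 2 = C
  O(14) + J(9) = (14+9) mod 26 = 23 = X
  R(17) + L(11) = (17+11) mod 26 = 2 = C
Ciphertext: VTACXC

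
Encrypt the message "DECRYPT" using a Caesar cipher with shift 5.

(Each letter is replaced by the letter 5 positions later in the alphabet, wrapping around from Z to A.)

Step 1: For each letter, shift forward by 5 positions (mod 26).
  D (position 3) -> position (3+5) mod 26 = 8 -> I
  E (position 4) -> position (4+5) mod 26 = 9 -> J
  C (position 2) -> position (2+5) mod 26 = 7 -> H
  R (position 17) -> position (17+5) mod 26 = 22 -> W
  Y (position 24) -> position (24+5) mod 26 = 3 -> D
  P (position 15) -> position (15+5) mod 26 = 20 -> U
  T (position 19) -> position (19+5) mod 26 = 24 -> Y
Result: IJHWDUY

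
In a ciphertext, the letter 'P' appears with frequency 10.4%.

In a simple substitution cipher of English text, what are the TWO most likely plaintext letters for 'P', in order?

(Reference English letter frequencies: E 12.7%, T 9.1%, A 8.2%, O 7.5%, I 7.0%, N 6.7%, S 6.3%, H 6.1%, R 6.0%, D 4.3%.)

Step 1: Observed frequency of 'P' is 10.4%.
Step 2: Compute distances to each reference frequency and sort:
  T (9.1%): difference = 1.3% <-- BEST
  A (8.2%): difference = 2.2% <-- RUNNER-UP
  E (12.7%): difference = 2.3%
  O (7.5%): difference = 2.9%
  I (7.0%): difference = 3.4%
Step 3: Most likely is 'T' (9.1%, diff 1.3%); second most likely is 'A' (8.2%, diff 2.2%).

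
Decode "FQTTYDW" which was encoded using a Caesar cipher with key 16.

Step 1: Reverse the shift by subtracting 16 from each letter position.
  F (position 5) -> position (5-16) mod 26 = 15 -> P
  Q (position 16) -> position (16-16) mod 26 = 0 -> A
  T (position 19) -> position (19-16) mod 26 = 3 -> D
  T (position 19) -> position (19-16) mod 26 = 3 -> D
  Y (position 24) -> position (24-16) mod 26 = 8 -> I
  D (position 3) -> position (3-16) mod 26 = 13 -> N
  W (position 22) -> position (22-16) mod 26 = 6 -> G
Decrypted message: PADDING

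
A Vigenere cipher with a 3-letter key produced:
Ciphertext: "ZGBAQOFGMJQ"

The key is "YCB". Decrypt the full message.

Step 1: Key 'YCB' has length 3. Extended key: YCBYCBYCBYC
Step 2: Decrypt each position:
  Z(25) - Y(24) = 1 = B
  G(6) - C(2) = 4 = E
  B(1) - B(1) = 0 = A
  A(0) - Y(24) = 2 = C
  Q(16) - C(2) = 14 = O
  O(14) - B(1) = 13 = N
  F(5) - Y(24) = 7 = H
  G(6) - C(2) = 4 = E
  M(12) - B(1) = 11 = L
  J(9) - Y(24) = 11 = L
  Q(16) - C(2) = 14 = O
Plaintext: BEACONHELLO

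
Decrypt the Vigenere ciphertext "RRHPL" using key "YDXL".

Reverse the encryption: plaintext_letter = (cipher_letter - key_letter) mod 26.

Step 1: Extend key: YDXLY
Step 2: Decrypt each letter (c - k) mod 26:
  R(17) - Y(24) = (17-24) mod 26 = 19 = T
  R(17) - D(3) = (17-3) mod 26 = 14 = O
  H(7) - X(23) = (7-23) mod 26 = 10 = K
  P(15) - L(11) = (15-11) mod 26 = 4 = E
  L(11) - Y(24) = (11-24) mod 26 = 13 = N
Plaintext: TOKEN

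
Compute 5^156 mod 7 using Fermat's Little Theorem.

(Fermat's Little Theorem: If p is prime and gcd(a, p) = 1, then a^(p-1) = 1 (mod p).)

Step 1: Since 7 is prime, by Fermat's Little Theorem: 5^6 = 1 (mod 7).
Step 2: Reduce exponent: 156 mod 6 = 0.
Step 3: So 5^156 = 5^0 (mod 7).
Step 4: 5^0 mod 7 = 1.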